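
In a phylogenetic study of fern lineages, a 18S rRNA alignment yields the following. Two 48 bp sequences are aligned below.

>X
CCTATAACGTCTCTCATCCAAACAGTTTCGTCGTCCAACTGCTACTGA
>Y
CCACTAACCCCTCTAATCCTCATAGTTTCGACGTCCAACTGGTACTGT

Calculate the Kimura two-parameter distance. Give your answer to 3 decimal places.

Of 48 sites, 2 differences are transitions and 9 are transversions, so P = 2/48 ≈ 0.041667 and Q = 9/48 = 0.1875.
Under the Kimura two-parameter model, d = −½ ln(1 − 2P − Q) − ¼ ln(1 − 2Q).
1 − 2P − Q = 0.729166, giving −½ ln(0.729166) = 0.157927.
1 − 2Q = 0.625, giving −¼ ln(0.625) = 0.117501.
d = 0.157927 + 0.117501 = 0.275428.

0.275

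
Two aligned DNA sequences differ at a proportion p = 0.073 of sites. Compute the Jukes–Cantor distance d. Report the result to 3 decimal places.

d = −(3/4) ln(1 − 4p/3) = −0.75 ln(1 − 0.097333) = −0.75 ln(0.902667)
  = −0.75 × (-0.102402) = 0.076802 substitutions/site.

0.077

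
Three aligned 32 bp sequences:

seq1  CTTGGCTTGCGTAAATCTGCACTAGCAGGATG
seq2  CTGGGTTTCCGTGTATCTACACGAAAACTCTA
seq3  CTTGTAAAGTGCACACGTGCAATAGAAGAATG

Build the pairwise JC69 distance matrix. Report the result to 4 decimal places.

d(seq1,seq2) = 0.5851, d(seq1,seq3) = 0.5199, d(seq2,seq3) = 1.3438

seq1–seq2: 13/32 sites differ → p = 0.40625, d = −0.75 ln(1 − 0.541667) = 0.585119 ≈ 0.5851.
seq1–seq3: 12/32 sites differ → p = 0.375, d = −0.75 ln(1 − 0.5) = 0.519860 ≈ 0.5199.
seq2–seq3: 20/32 sites differ → p = 0.625, d = −0.75 ln(1 − 0.833333) = 1.343818 ≈ 1.3438.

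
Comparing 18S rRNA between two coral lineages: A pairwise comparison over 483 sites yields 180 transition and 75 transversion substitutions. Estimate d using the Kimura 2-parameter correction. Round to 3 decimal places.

P = 180/483 ≈ 0.372671 and Q = 75/483 ≈ 0.15528.
Under the Kimura two-parameter model, d = −½ ln(1 − 2P − Q) − ¼ ln(1 − 2Q).
1 − 2P − Q = 0.099378, giving −½ ln(0.099378) = 1.154412.
1 − 2Q = 0.68944, giving −¼ ln(0.68944) = 0.092969.
d = 1.154412 + 0.092969 = 1.247381.

1.247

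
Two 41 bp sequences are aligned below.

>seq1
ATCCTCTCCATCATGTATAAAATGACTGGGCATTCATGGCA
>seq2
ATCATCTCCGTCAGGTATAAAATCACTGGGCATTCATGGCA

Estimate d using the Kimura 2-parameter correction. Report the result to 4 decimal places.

0.1046

Of 41 sites, 1 differences are transitions and 3 are transversions, so P = 1/41 ≈ 0.02439 and Q = 3/41 ≈ 0.073171.
Under the Kimura two-parameter model, d = −½ ln(1 − 2P − Q) − ¼ ln(1 − 2Q).
1 − 2P − Q = 0.878049, giving −½ ln(0.878049) = 0.065026.
1 − 2Q = 0.853658, giving −¼ ln(0.853658) = 0.039556.
d = 0.065026 + 0.039556 = 0.104582.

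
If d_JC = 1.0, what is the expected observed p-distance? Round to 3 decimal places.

0.552

p = (3/4)(1 − e^(−4d/3)) = 0.75 × (1 − e^(-1.333333)) = 0.75 × (1 − 0.263597) = 0.552302.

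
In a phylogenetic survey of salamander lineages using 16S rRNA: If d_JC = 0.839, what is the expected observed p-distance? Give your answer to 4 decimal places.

p = (3/4)(1 − e^(−4d/3)) = 0.75 × (1 − e^(-1.118667)) = 0.75 × (1 − 0.326715) = 0.504964.

0.5050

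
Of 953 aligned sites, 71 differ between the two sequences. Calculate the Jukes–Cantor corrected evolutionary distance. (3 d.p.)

0.078

p = 71/953 ≈ 0.074502.
d = −(3/4) ln(1 − 4p/3) = −0.75 ln(1 − 0.099336) = −0.75 ln(0.900664)
  = −0.75 × (-0.104623) = 0.078467 substitutions/site.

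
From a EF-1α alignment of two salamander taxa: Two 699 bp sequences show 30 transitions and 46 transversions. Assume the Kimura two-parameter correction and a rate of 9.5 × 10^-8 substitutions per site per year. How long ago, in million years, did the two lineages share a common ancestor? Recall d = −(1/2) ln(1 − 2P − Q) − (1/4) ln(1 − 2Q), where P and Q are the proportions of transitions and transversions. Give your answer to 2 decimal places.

0.62

P = 30/699 ≈ 0.042918 and Q = 46/699 ≈ 0.065808.
Under the Kimura two-parameter model, d = −½ ln(1 − 2P − Q) − ¼ ln(1 − 2Q).
1 − 2P − Q = 0.848356, giving −½ ln(0.848356) = 0.082227.
1 − 2Q = 0.868384, giving −¼ ln(0.868384) = 0.035280.
d = 0.082227 + 0.035280 = 0.117507.
Under a molecular clock d = 2μt, so t = d/(2μ) = 0.117507 / (2 × 9.5 × 10^-8) = 0.62 million years.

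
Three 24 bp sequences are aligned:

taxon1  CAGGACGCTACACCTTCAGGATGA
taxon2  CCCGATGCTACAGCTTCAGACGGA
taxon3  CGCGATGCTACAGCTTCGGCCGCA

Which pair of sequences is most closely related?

taxon1–taxon2: 7/24 differ, p = 0.292, d = 0.369.
taxon1–taxon3: 9/24 differ, p = 0.375, d = 0.520.
taxon2–taxon3: 4/24 differ, p = 0.167, d = 0.188.
The smallest distance is between taxon2 and taxon3.

taxon2 and taxon3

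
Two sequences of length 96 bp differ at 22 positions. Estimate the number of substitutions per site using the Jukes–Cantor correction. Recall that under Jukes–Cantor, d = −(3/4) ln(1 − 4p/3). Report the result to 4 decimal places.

p = 22/96 ≈ 0.229167.
d = −(3/4) ln(1 − 4p/3) = −0.75 ln(1 − 0.305556) = −0.75 ln(0.694444)
  = −0.75 × (-0.364644) = 0.273483 substitutions/site.

0.2735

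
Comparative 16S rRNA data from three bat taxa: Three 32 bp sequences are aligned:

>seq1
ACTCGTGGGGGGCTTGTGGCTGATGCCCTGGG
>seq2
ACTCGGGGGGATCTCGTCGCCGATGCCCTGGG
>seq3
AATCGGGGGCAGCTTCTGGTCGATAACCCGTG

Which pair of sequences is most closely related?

seq1–seq2: 6/32 differ, p = 0.188, d = 0.216.
seq1–seq3: 11/32 differ, p = 0.344, d = 0.460.
seq2–seq3: 11/32 differ, p = 0.344, d = 0.460.
The smallest distance is between seq1 and seq2.

seq1 and seq2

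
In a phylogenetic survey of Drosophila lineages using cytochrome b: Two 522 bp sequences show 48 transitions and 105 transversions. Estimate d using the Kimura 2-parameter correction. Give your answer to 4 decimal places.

P = 48/522 ≈ 0.091954 and Q = 105/522 ≈ 0.201149.
Under the Kimura two-parameter model, d = −½ ln(1 − 2P − Q) − ¼ ln(1 − 2Q).
1 − 2P − Q = 0.614943, giving −½ ln(0.614943) = 0.243113.
1 − 2Q = 0.597702, giving −¼ ln(0.597702) = 0.128666.
d = 0.243113 + 0.128666 = 0.371779.

0.3718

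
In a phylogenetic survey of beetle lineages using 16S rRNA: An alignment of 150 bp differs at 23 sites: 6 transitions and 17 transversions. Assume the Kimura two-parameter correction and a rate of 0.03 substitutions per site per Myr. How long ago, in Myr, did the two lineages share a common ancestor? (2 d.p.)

2.86

P = 6/150 = 0.04 and Q = 17/150 ≈ 0.113333.
Under the Kimura two-parameter model, d = −½ ln(1 − 2P − Q) − ¼ ln(1 − 2Q).
1 − 2P − Q = 0.806667, giving −½ ln(0.806667) = 0.107422.
1 − 2Q = 0.773334, giving −¼ ln(0.773334) = 0.064261.
d = 0.107422 + 0.064261 = 0.171683.
Under a molecular clock d = 2μt, so t = d/(2μ) = 0.171683 / (2 × 0.03) = 2.86 Myr.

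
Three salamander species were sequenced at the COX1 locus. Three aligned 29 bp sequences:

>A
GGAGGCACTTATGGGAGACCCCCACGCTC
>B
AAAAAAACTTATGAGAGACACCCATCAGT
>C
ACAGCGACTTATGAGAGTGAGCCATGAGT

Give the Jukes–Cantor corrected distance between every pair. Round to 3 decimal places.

A–B: 12/29 sites differ → p ≈ 0.413793, d = −0.75 ln(1 − 0.551724) = 0.601760 ≈ 0.602.
A–C: 13/29 sites differ → p ≈ 0.448276, d = −0.75 ln(1 − 0.597701) = 0.682920 ≈ 0.683.
B–C: 8/29 sites differ → p ≈ 0.275862, d = −0.75 ln(1 − 0.367816) = 0.343931 ≈ 0.344.

d(A,B) = 0.602, d(A,C) = 0.683, d(B,C) = 0.344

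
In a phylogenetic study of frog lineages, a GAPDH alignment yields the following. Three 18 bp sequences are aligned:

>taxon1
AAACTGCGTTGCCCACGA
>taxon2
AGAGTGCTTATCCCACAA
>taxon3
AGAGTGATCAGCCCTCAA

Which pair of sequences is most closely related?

taxon2 and taxon3

taxon1–taxon2: 6/18 differ, p = 0.333, d = 0.441.
taxon1–taxon3: 8/18 differ, p = 0.444, d = 0.673.
taxon2–taxon3: 4/18 differ, p = 0.222, d = 0.264.
The smallest distance is between taxon2 and taxon3.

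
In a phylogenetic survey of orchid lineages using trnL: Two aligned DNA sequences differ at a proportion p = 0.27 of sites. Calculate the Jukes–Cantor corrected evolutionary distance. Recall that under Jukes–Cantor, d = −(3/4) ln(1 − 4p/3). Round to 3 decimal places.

d = −(3/4) ln(1 − 4p/3) = −0.75 ln(1 − 0.36) = −0.75 ln(0.64)
  = −0.75 × (-0.446287) = 0.334715 substitutions/site.

0.335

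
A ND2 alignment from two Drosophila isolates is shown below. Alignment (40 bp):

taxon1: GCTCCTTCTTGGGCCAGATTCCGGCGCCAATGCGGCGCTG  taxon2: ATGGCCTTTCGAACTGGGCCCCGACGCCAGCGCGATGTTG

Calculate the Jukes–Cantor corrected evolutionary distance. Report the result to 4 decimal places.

0.8240

The sequences differ at 20 of 40 sites, so p = 20/40 = 0.5.
d = −(3/4) ln(1 − 4p/3) = −0.75 ln(1 − 0.666667) = −0.75 ln(0.333333)
  = −0.75 × (-1.098613) = 0.823960 substitutions/site.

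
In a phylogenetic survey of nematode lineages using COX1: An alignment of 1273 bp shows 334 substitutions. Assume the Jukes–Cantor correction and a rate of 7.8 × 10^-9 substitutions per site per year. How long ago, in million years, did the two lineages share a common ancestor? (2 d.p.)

20.70

p = 334/1273 ≈ 0.262372.
d = −(3/4) ln(1 − 4p/3) = −0.75 ln(1 − 0.349829) = −0.75 ln(0.650171)
  = −0.75 × (-0.430520) = 0.322890 substitutions/site.
Under a molecular clock d = 2μt, so t = d/(2μ) = 0.322890 / (2 × 7.8 × 10^-9) = 20.70 million years.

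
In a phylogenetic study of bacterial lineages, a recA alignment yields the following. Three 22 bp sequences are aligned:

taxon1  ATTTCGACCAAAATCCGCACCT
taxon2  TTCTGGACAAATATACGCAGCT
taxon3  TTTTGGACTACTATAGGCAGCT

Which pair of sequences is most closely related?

taxon1–taxon2: 7/22 differ, p = 0.318, d = 0.414.
taxon1–taxon3: 8/22 differ, p = 0.364, d = 0.497.
taxon2–taxon3: 4/22 differ, p = 0.182, d = 0.208.
The smallest distance is between taxon2 and taxon3.

taxon2 and taxon3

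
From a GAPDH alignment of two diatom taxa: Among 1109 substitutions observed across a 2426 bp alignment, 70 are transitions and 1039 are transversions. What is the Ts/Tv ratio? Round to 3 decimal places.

0.067

R = 70/1039 = 0.067372… ≈ 0.067 (to 3 d.p.).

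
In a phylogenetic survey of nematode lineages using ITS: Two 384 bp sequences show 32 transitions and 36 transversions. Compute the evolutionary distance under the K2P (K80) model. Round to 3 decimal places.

0.203

P = 32/384 ≈ 0.083333 and Q = 36/384 = 0.09375.
Under the Kimura two-parameter model, d = −½ ln(1 − 2P − Q) − ¼ ln(1 − 2Q).
1 − 2P − Q = 0.739584, giving −½ ln(0.739584) = 0.150834.
1 − 2Q = 0.8125, giving −¼ ln(0.8125) = 0.051910.
d = 0.150834 + 0.051910 = 0.202744.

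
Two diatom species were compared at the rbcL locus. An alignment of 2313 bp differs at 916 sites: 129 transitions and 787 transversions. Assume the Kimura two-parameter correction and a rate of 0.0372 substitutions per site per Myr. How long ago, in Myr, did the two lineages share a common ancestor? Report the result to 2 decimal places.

7.87

P = 129/2313 ≈ 0.055772 and Q = 787/2313 ≈ 0.340251.
Under the Kimura two-parameter model, d = −½ ln(1 − 2P − Q) − ¼ ln(1 − 2Q).
1 − 2P − Q = 0.548205, giving −½ ln(0.548205) = 0.300553.
1 − 2Q = 0.319498, giving −¼ ln(0.319498) = 0.285251.
d = 0.300553 + 0.285251 = 0.585804.
Under a molecular clock d = 2μt, so t = d/(2μ) = 0.585804 / (2 × 0.0372) = 7.87 Myr.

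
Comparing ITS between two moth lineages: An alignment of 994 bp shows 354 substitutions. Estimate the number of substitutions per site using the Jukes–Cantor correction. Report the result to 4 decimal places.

0.4831

p = 354/994 ≈ 0.356137.
d = −(3/4) ln(1 − 4p/3) = −0.75 ln(1 − 0.474849) = −0.75 ln(0.525151)
  = −0.75 × (-0.644069) = 0.483052 substitutions/site.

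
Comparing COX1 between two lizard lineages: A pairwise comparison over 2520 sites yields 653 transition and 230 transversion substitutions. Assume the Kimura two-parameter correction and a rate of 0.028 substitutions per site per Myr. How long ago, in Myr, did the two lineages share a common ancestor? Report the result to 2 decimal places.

9.30

P = 653/2520 ≈ 0.259127 and Q = 230/2520 ≈ 0.09127.
Under the Kimura two-parameter model, d = −½ ln(1 − 2P − Q) − ¼ ln(1 − 2Q).
1 − 2P − Q = 0.390476, giving −½ ln(0.390476) = 0.470194.
1 − 2Q = 0.81746, giving −¼ ln(0.81746) = 0.050388.
d = 0.470194 + 0.050388 = 0.520582.
Under a molecular clock d = 2μt, so t = d/(2μ) = 0.520582 / (2 × 0.028) = 9.30 Myr.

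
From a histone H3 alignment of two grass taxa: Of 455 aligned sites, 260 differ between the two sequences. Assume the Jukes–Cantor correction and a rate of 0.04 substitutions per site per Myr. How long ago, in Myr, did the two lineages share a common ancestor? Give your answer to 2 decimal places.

p = 260/455 ≈ 0.571429.
d = −(3/4) ln(1 − 4p/3) = −0.75 ln(1 − 0.761905) = −0.75 ln(0.238095)
  = −0.75 × (-1.435086) = 1.076315 substitutions/site.
Under a molecular clock d = 2μt, so t = d/(2μ) = 1.076315 / (2 × 0.04) = 13.45 Myr.

13.45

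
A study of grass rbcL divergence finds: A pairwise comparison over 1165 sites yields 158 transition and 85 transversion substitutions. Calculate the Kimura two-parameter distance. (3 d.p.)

P = 158/1165 ≈ 0.135622 and Q = 85/1165 ≈ 0.072961.
Under the Kimura two-parameter model, d = −½ ln(1 − 2P − Q) − ¼ ln(1 − 2Q).
1 − 2P − Q = 0.655795, giving −½ ln(0.655795) = 0.210954.
1 − 2Q = 0.854078, giving −¼ ln(0.854078) = 0.039433.
d = 0.210954 + 0.039433 = 0.250387.

0.250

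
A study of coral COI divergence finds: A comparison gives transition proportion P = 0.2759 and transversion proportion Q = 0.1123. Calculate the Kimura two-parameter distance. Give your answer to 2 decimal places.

Under the Kimura two-parameter model, d = −½ ln(1 − 2P − Q) − ¼ ln(1 − 2Q).
1 − 2P − Q = 0.3359, giving −½ ln(0.3359) = 0.545471.
1 − 2Q = 0.7754, giving −¼ ln(0.7754) = 0.063594.
d = 0.545471 + 0.063594 = 0.609065.

0.61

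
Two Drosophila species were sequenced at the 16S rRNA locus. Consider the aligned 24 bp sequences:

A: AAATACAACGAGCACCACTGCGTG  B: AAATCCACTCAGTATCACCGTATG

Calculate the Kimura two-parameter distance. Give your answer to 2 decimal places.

0.56

Of 24 sites, 6 differences are transitions and 3 are transversions, so P = 6/24 = 0.25 and Q = 3/24 = 0.125.
Under the Kimura two-parameter model, d = −½ ln(1 − 2P − Q) − ¼ ln(1 − 2Q).
1 − 2P − Q = 0.375, giving −½ ln(0.375) = 0.490415.
1 − 2Q = 0.75, giving −¼ ln(0.75) = 0.071921.
d = 0.490415 + 0.071921 = 0.562336.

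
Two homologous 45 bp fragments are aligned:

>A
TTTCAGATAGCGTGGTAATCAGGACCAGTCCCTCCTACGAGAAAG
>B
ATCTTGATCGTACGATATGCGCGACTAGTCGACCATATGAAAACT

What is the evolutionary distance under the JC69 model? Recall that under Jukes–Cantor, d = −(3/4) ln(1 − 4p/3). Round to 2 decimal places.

The sequences differ at 22 of 45 sites, so p = 22/45 ≈ 0.488889.
d = −(3/4) ln(1 − 4p/3) = −0.75 ln(1 − 0.651852) = −0.75 ln(0.348148)
  = −0.75 × (-1.055128) = 0.791346 substitutions/site.

0.79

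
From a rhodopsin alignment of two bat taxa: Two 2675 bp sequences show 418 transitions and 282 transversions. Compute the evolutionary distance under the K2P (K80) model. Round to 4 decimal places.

P = 418/2675 ≈ 0.156262 and Q = 282/2675 ≈ 0.105421.
Under the Kimura two-parameter model, d = −½ ln(1 − 2P − Q) − ¼ ln(1 − 2Q).
1 − 2P − Q = 0.582055, giving −½ ln(0.582055) = 0.270595.
1 − 2Q = 0.789158, giving −¼ ln(0.789158) = 0.059197.
d = 0.270595 + 0.059197 = 0.329792.

0.3298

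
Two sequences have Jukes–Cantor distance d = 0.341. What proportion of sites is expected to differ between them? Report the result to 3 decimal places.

p = (3/4)(1 − e^(−4d/3)) = 0.75 × (1 − e^(-0.454667)) = 0.75 × (1 − 0.634659) = 0.274006.

0.274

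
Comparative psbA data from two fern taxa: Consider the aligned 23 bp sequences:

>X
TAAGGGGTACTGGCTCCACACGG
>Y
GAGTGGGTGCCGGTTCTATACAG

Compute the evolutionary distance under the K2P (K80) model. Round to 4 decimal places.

0.6426

Of 23 sites, 7 differences are transitions and 2 are transversions, so P = 7/23 ≈ 0.304348 and Q = 2/23 ≈ 0.086957.
Under the Kimura two-parameter model, d = −½ ln(1 − 2P − Q) − ¼ ln(1 − 2Q).
1 − 2P − Q = 0.304347, giving −½ ln(0.304347) = 0.594793.
1 − 2Q = 0.826086, giving −¼ ln(0.826086) = 0.047764.
d = 0.594793 + 0.047764 = 0.642557.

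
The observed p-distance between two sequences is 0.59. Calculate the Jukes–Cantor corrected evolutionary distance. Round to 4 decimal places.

d = −(3/4) ln(1 − 4p/3) = −0.75 ln(1 − 0.786667) = −0.75 ln(0.213333)
  = −0.75 × (-1.544901) = 1.158676 substitutions/site.

1.1587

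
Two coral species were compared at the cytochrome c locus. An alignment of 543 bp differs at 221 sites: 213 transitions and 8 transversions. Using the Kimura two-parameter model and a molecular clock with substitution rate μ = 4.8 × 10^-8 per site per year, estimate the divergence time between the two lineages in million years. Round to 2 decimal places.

8.44

P = 213/543 ≈ 0.392265 and Q = 8/543 ≈ 0.014733.
Under the Kimura two-parameter model, d = −½ ln(1 − 2P − Q) − ¼ ln(1 − 2Q).
1 − 2P − Q = 0.200737, giving −½ ln(0.200737) = 0.802880.
1 − 2Q = 0.970534, giving −¼ ln(0.970534) = 0.007477.
d = 0.802880 + 0.007477 = 0.810357.
Under a molecular clock d = 2μt, so t = d/(2μ) = 0.810357 / (2 × 4.8 × 10^-8) = 8.44 million years.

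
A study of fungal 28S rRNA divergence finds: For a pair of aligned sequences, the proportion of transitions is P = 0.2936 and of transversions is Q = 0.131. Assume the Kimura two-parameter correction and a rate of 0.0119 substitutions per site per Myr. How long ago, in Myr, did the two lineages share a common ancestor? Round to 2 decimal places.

29.80

Under the Kimura two-parameter model, d = −½ ln(1 − 2P − Q) − ¼ ln(1 − 2Q).
1 − 2P − Q = 0.2818, giving −½ ln(0.2818) = 0.633279.
1 − 2Q = 0.738, giving −¼ ln(0.738) = 0.075953.
d = 0.633279 + 0.075953 = 0.709232.
Under a molecular clock d = 2μt, so t = d/(2μ) = 0.709232 / (2 × 0.0119) = 29.80 Myr.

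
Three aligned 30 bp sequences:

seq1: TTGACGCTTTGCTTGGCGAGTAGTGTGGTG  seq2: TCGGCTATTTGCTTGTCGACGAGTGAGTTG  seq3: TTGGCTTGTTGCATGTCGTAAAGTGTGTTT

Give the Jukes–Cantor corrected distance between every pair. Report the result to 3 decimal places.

seq1–seq2: 9/30 sites differ → p = 0.3, d = −0.75 ln(1 − 0.4) = 0.383119 ≈ 0.383.
seq1–seq3: 11/30 sites differ → p ≈ 0.366667, d = −0.75 ln(1 − 0.488889) = 0.503376 ≈ 0.503.
seq2–seq3: 9/30 sites differ → p = 0.3, d = −0.75 ln(1 − 0.4) = 0.383119 ≈ 0.383.

d(seq1,seq2) = 0.383, d(seq1,seq3) = 0.503, d(seq2,seq3) = 0.383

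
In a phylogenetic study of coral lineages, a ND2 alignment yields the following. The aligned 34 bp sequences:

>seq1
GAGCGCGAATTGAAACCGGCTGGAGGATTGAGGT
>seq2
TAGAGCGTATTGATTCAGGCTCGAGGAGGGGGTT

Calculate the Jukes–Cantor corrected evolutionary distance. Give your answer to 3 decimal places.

The sequences differ at 11 of 34 sites, so p = 11/34 ≈ 0.323529.
d = −(3/4) ln(1 − 4p/3) = −0.75 ln(1 − 0.431372) = −0.75 ln(0.568628)
  = −0.75 × (-0.564529) = 0.423397 substitutions/site.

0.423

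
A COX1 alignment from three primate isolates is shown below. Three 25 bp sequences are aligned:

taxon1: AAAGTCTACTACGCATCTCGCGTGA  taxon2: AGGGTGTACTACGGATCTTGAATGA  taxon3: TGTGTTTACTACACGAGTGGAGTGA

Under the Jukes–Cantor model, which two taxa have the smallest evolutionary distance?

taxon1 and taxon2

taxon1–taxon2: 7/25 differ, p = 0.280, d = 0.351.
taxon1–taxon3: 10/25 differ, p = 0.400, d = 0.572.
taxon2–taxon3: 10/25 differ, p = 0.400, d = 0.572.
The smallest distance is between taxon1 and taxon2.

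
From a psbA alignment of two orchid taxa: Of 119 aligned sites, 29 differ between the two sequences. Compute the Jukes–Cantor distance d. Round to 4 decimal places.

0.2947

p = 29/119 ≈ 0.243697.
d = −(3/4) ln(1 − 4p/3) = −0.75 ln(1 − 0.324929) = −0.75 ln(0.675071)
  = −0.75 × (-0.392937) = 0.294703 substitutions/site.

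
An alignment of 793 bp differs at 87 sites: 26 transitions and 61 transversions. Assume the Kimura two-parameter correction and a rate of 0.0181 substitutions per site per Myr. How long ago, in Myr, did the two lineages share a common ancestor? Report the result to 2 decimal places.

3.28

P = 26/793 ≈ 0.032787 and Q = 61/793 ≈ 0.076923.
Under the Kimura two-parameter model, d = −½ ln(1 − 2P − Q) − ¼ ln(1 − 2Q).
1 − 2P − Q = 0.857503, giving −½ ln(0.857503) = 0.076865.
1 − 2Q = 0.846154, giving −¼ ln(0.846154) = 0.041763.
d = 0.076865 + 0.041763 = 0.118628.
Under a molecular clock d = 2μt, so t = d/(2μ) = 0.118628 / (2 × 0.0181) = 3.28 Myr.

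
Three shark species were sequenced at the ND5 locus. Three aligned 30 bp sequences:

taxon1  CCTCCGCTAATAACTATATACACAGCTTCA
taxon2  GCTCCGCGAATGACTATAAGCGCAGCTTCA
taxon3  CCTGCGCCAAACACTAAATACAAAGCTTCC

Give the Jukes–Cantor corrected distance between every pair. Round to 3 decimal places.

taxon1–taxon2: 6/30 sites differ → p = 0.2, d = −0.75 ln(1 − 0.266667) = 0.232617 ≈ 0.233.
taxon1–taxon3: 7/30 sites differ → p ≈ 0.233333, d = −0.75 ln(1 − 0.311111) = 0.279506 ≈ 0.280.
taxon2–taxon3: 11/30 sites differ → p ≈ 0.366667, d = −0.75 ln(1 − 0.488889) = 0.503376 ≈ 0.503.

d(taxon1,taxon2) = 0.233, d(taxon1,taxon3) = 0.280, d(taxon2,taxon3) = 0.503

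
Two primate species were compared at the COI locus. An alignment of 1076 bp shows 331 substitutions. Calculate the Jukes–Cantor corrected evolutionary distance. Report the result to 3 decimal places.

p = 331/1076 ≈ 0.307621.
d = −(3/4) ln(1 − 4p/3) = −0.75 ln(1 − 0.410161) = −0.75 ln(0.589839)
  = −0.75 × (-0.527906) = 0.395930 substitutions/site.

0.396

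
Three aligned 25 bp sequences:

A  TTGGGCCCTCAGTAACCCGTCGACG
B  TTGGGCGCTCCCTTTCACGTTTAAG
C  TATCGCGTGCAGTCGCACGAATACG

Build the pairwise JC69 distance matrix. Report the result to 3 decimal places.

d(A,B) = 0.490, d(A,C) = 0.766, d(B,C) = 0.766

A–B: 9/25 sites differ → p = 0.36, d = −0.75 ln(1 − 0.48) = 0.490445 ≈ 0.490.
A–C: 12/25 sites differ → p = 0.48, d = −0.75 ln(1 − 0.64) = 0.766238 ≈ 0.766.
B–C: 12/25 sites differ → p = 0.48, d = −0.75 ln(1 − 0.64) = 0.766238 ≈ 0.766.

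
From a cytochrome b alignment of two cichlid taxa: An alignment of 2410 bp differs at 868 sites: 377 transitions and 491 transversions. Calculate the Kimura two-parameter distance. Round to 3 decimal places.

0.494

P = 377/2410 ≈ 0.156432 and Q = 491/2410 ≈ 0.203734.
Under the Kimura two-parameter model, d = −½ ln(1 − 2P − Q) − ¼ ln(1 − 2Q).
1 − 2P − Q = 0.483402, giving −½ ln(0.483402) = 0.363453.
1 − 2Q = 0.592532, giving −¼ ln(0.592532) = 0.130838.
d = 0.363453 + 0.130838 = 0.494291.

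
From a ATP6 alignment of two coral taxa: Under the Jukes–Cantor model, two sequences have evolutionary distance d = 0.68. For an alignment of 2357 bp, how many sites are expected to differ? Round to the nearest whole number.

1054

Invert JC69: p = (3/4)(1 − e^(−4d/3)) = 0.75 × (1 − e^(-0.906667)) = 0.75 × (1 − 0.403868) = 0.447099.
Expected differing sites = pL ≈ 0.447099 × 2357 = 1053.812343 ≈ 1054.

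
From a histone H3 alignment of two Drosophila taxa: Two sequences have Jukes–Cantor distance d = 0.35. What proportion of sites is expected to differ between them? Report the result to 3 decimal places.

0.280

p = (3/4)(1 − e^(−4d/3)) = 0.75 × (1 − e^(-0.466667)) = 0.75 × (1 − 0.627089) = 0.279683.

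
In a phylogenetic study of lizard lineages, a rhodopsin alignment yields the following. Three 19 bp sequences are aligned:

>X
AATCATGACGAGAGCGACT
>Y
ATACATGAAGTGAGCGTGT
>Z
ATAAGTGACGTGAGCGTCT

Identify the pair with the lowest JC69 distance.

Y and Z

X–Y: 6/19 differ, p = 0.316, d = 0.410.
X–Z: 6/19 differ, p = 0.316, d = 0.410.
Y–Z: 4/19 differ, p = 0.211, d = 0.247.
The smallest distance is between Y and Z.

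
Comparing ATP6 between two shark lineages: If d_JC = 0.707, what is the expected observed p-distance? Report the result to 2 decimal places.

0.46

p = (3/4)(1 − e^(−4d/3)) = 0.75 × (1 − e^(-0.942667)) = 0.75 × (1 − 0.389587) = 0.457810.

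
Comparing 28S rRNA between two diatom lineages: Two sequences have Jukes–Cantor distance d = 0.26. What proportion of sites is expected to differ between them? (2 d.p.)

p = (3/4)(1 − e^(−4d/3)) = 0.75 × (1 − e^(-0.346667)) = 0.75 × (1 − 0.707041) = 0.219719.

0.22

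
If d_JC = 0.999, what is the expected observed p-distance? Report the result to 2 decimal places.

p = (3/4)(1 − e^(−4d/3)) = 0.75 × (1 − e^(-1.332)) = 0.75 × (1 − 0.263949) = 0.552038.

0.55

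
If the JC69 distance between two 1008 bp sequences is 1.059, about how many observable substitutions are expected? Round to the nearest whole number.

Invert JC69: p = (3/4)(1 − e^(−4d/3)) = 0.75 × (1 − e^(-1.412)) = 0.75 × (1 − 0.243655) = 0.567259.
Expected differing sites = pL ≈ 0.567259 × 1008 = 571.797072 ≈ 572.

572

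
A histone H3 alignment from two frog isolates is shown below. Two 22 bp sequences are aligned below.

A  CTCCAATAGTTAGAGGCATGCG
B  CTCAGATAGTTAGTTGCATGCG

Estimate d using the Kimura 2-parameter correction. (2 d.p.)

0.21

Of 22 sites, 1 differences are transitions and 3 are transversions, so P = 1/22 ≈ 0.045455 and Q = 3/22 ≈ 0.136364.
Under the Kimura two-parameter model, d = −½ ln(1 − 2P − Q) − ¼ ln(1 − 2Q).
1 − 2P − Q = 0.772726, giving −½ ln(0.772726) = 0.128915.
1 − 2Q = 0.727272, giving −¼ ln(0.727272) = 0.079614.
d = 0.128915 + 0.079614 = 0.208529.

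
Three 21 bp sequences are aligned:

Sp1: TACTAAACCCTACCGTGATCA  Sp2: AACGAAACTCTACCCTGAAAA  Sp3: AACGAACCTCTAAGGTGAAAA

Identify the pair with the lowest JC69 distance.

Sp1–Sp2: 6/21 differ, p = 0.286, d = 0.360.
Sp1–Sp3: 8/21 differ, p = 0.381, d = 0.532.
Sp2–Sp3: 4/21 differ, p = 0.190, d = 0.220.
The smallest distance is between Sp2 and Sp3.

Sp2 and Sp3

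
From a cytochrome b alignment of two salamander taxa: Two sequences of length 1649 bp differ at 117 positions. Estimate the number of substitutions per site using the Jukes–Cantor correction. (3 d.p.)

p = 117/1649 ≈ 0.070952.
d = −(3/4) ln(1 − 4p/3) = −0.75 ln(1 − 0.094603) = −0.75 ln(0.905397)
  = −0.75 × (-0.099382) = 0.074537 substitutions/site.

0.075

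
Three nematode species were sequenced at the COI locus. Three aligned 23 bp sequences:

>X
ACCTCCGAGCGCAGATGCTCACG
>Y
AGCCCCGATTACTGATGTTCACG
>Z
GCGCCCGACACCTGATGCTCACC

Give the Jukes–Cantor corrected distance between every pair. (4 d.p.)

d(X,Y) = 0.3904, d(X,Z) = 0.4674, d(Y,Z) = 0.4674

X–Y: 7/23 sites differ → p ≈ 0.304348, d = −0.75 ln(1 − 0.405797) = 0.390401 ≈ 0.3904.
X–Z: 8/23 sites differ → p ≈ 0.347826, d = −0.75 ln(1 − 0.463768) = 0.467391 ≈ 0.4674.
Y–Z: 8/23 sites differ → p ≈ 0.347826, d = −0.75 ln(1 − 0.463768) = 0.467391 ≈ 0.4674.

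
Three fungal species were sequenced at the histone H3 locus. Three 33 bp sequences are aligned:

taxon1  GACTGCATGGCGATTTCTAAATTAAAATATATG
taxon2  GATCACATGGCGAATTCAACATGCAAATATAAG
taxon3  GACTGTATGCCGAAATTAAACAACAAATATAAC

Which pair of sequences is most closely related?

taxon1–taxon2: 9/33 differ, p = 0.273, d = 0.339.
taxon1–taxon3: 12/33 differ, p = 0.364, d = 0.497.
taxon2–taxon3: 12/33 differ, p = 0.364, d = 0.497.
The smallest distance is between taxon1 and taxon2.

taxon1 and taxon2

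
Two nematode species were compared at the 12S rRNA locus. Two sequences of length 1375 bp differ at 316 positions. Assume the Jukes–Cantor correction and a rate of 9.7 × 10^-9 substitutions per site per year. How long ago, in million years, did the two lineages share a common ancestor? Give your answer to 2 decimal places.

p = 316/1375 ≈ 0.229818.
d = −(3/4) ln(1 − 4p/3) = −0.75 ln(1 − 0.306424) = −0.75 ln(0.693576)
  = −0.75 × (-0.365894) = 0.274421 substitutions/site.
Under a molecular clock d = 2μt, so t = d/(2μ) = 0.274421 / (2 × 9.7 × 10^-9) = 14.15 million years.

14.15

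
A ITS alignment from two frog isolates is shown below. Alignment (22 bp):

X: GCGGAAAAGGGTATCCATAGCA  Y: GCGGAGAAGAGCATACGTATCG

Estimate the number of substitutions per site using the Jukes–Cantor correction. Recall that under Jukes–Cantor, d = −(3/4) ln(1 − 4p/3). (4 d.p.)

0.4141

The sequences differ at 7 of 22 sites (6, 10, 12, 15, 17, 20, 22), so p = 7/22 ≈ 0.318182.
d = −(3/4) ln(1 − 4p/3) = −0.75 ln(1 − 0.424243) = −0.75 ln(0.575757)
  = −0.75 × (-0.552070) = 0.414053 substitutions/site.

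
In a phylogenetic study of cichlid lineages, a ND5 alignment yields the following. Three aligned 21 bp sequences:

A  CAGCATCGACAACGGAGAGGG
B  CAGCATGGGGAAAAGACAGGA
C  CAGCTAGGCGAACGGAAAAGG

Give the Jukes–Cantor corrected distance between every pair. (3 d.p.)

A–B: 7/21 sites differ → p ≈ 0.333333, d = −0.75 ln(1 − 0.444444) = 0.440839 ≈ 0.441.
A–C: 7/21 sites differ → p ≈ 0.333333, d = −0.75 ln(1 − 0.444444) = 0.440839 ≈ 0.441.
B–C: 8/21 sites differ → p ≈ 0.380952, d = −0.75 ln(1 − 0.507936) = 0.531860 ≈ 0.532.

d(A,B) = 0.441, d(A,C) = 0.441, d(B,C) = 0.532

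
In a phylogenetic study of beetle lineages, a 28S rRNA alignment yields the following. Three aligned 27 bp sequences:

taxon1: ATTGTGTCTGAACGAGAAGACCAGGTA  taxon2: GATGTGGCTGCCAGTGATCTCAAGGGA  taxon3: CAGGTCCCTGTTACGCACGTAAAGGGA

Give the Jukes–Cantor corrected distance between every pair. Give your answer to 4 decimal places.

d(taxon1,taxon2) = 0.6735, d(taxon1,taxon3) = 1.1709, d(taxon2,taxon3) = 0.6735

taxon1–taxon2: 12/27 sites differ → p ≈ 0.444444, d = −0.75 ln(1 − 0.592592) = 0.673455 ≈ 0.6735.
taxon1–taxon3: 16/27 sites differ → p ≈ 0.592593, d = −0.75 ln(1 − 0.790124) = 1.170929 ≈ 1.1709.
taxon2–taxon3: 12/27 sites differ → p ≈ 0.444444, d = −0.75 ln(1 − 0.592592) = 0.673455 ≈ 0.6735.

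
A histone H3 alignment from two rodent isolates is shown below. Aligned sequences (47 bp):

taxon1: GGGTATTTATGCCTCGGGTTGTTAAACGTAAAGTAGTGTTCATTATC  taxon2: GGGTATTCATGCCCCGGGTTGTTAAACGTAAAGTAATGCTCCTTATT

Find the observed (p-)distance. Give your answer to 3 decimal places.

The sequences differ at 6 of 47 positions (sites 8, 14, 36, 39, 42, 47).
p = 6/47 = 0.127659… ≈ 0.128 (to 3 d.p.).

0.128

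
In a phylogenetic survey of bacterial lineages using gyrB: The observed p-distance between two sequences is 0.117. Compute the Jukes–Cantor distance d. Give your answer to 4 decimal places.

d = −(3/4) ln(1 − 4p/3) = −0.75 ln(1 − 0.156) = −0.75 ln(0.844)
  = −0.75 × (-0.169603) = 0.127202 substitutions/site.

0.1272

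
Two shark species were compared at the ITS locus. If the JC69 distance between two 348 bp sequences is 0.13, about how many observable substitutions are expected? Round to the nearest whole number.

Invert JC69: p = (3/4)(1 − e^(−4d/3)) = 0.75 × (1 − e^(-0.173333)) = 0.75 × (1 − 0.840858) = 0.119357.
Expected differing sites = pL ≈ 0.119357 × 348 = 41.536236 ≈ 42.

42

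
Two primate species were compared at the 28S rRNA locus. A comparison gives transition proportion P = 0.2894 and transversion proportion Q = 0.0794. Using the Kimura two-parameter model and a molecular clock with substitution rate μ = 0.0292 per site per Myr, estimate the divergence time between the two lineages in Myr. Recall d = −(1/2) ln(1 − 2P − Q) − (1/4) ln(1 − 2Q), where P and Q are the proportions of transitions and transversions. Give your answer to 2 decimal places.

9.93

Under the Kimura two-parameter model, d = −½ ln(1 − 2P − Q) − ¼ ln(1 − 2Q).
1 − 2P − Q = 0.3418, giving −½ ln(0.3418) = 0.536765.
1 − 2Q = 0.8412, giving −¼ ln(0.8412) = 0.043231.
d = 0.536765 + 0.043231 = 0.579996.
Under a molecular clock d = 2μt, so t = d/(2μ) = 0.579996 / (2 × 0.0292) = 9.93 Myr.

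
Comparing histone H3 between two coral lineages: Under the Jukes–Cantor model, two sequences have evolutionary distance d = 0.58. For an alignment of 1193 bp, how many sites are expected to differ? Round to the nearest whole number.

Invert JC69: p = (3/4)(1 − e^(−4d/3)) = 0.75 × (1 − e^(-0.773333)) = 0.75 × (1 − 0.461472) = 0.403896.
Expected differing sites = pL ≈ 0.403896 × 1193 = 481.847928 ≈ 482.

482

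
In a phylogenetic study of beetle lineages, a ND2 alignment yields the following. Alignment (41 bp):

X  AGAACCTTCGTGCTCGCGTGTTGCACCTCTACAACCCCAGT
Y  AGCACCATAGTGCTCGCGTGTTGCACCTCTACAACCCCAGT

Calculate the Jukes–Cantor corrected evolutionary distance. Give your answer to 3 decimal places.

The sequences differ at 3 of 41 sites (3, 7, 9), so p = 3/41 ≈ 0.073171.
d = −(3/4) ln(1 − 4p/3) = −0.75 ln(1 − 0.097561) = −0.75 ln(0.902439)
  = −0.75 × (-0.102654) = 0.076991 substitutions/site.

0.077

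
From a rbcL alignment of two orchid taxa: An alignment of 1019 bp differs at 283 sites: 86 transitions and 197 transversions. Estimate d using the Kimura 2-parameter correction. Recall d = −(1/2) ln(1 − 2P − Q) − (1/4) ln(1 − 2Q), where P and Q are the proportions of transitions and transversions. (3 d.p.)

0.347

P = 86/1019 ≈ 0.084396 and Q = 197/1019 ≈ 0.193327.
Under the Kimura two-parameter model, d = −½ ln(1 − 2P − Q) − ¼ ln(1 − 2Q).
1 − 2P − Q = 0.637881, giving −½ ln(0.637881) = 0.224802.
1 − 2Q = 0.613346, giving −¼ ln(0.613346) = 0.122207.
d = 0.224802 + 0.122207 = 0.347009.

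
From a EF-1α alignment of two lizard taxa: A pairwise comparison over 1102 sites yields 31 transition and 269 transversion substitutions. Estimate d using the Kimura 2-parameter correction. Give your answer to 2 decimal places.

0.35

P = 31/1102 ≈ 0.028131 and Q = 269/1102 ≈ 0.244102.
Under the Kimura two-parameter model, d = −½ ln(1 − 2P − Q) − ¼ ln(1 − 2Q).
1 − 2P − Q = 0.699636, giving −½ ln(0.699636) = 0.178598.
1 − 2Q = 0.511796, giving −¼ ln(0.511796) = 0.167457.
d = 0.178598 + 0.167457 = 0.346055.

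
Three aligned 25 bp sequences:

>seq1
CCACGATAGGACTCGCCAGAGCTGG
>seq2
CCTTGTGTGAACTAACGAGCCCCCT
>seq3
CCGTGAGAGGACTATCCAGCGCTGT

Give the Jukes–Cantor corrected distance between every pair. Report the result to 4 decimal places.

d(seq1,seq2) = 1.0298, d(seq1,seq3) = 0.3505, d(seq2,seq3) = 0.4904

seq1–seq2: 14/25 sites differ → p = 0.56, d = −0.75 ln(1 − 0.746667) = 1.029788 ≈ 1.0298.
seq1–seq3: 7/25 sites differ → p = 0.28, d = −0.75 ln(1 − 0.373333) = 0.350505 ≈ 0.3505.
seq2–seq3: 9/25 sites differ → p = 0.36, d = −0.75 ln(1 − 0.48) = 0.490445 ≈ 0.4904.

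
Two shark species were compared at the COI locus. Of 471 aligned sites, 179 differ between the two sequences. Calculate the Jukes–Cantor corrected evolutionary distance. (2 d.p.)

p = 179/471 ≈ 0.380042.
d = −(3/4) ln(1 − 4p/3) = −0.75 ln(1 − 0.506723) = −0.75 ln(0.493277)
  = −0.75 × (-0.706684) = 0.530013 substitutions/site.

0.53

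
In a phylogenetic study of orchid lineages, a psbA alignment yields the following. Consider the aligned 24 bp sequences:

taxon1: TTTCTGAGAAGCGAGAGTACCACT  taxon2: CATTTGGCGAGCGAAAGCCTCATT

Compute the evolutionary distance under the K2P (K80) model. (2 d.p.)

0.86

Of 24 sites, 8 differences are transitions and 3 are transversions, so P = 8/24 ≈ 0.333333 and Q = 3/24 = 0.125.
Under the Kimura two-parameter model, d = −½ ln(1 − 2P − Q) − ¼ ln(1 − 2Q).
1 − 2P − Q = 0.208334, giving −½ ln(0.208334) = 0.784306.
1 − 2Q = 0.75, giving −¼ ln(0.75) = 0.071921.
d = 0.784306 + 0.071921 = 0.856227.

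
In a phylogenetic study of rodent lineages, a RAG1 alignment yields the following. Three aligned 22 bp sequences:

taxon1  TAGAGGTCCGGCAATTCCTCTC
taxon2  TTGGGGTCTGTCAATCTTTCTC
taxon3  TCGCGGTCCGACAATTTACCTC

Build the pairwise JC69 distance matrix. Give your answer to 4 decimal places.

taxon1–taxon2: 7/22 sites differ → p ≈ 0.318182, d = −0.75 ln(1 − 0.424243) = 0.414052 ≈ 0.4141.
taxon1–taxon3: 6/22 sites differ → p ≈ 0.272727, d = −0.75 ln(1 − 0.363636) = 0.338988 ≈ 0.3390.
taxon2–taxon3: 7/22 sites differ → p ≈ 0.318182, d = −0.75 ln(1 − 0.424243) = 0.414052 ≈ 0.4141.

d(taxon1,taxon2) = 0.4141, d(taxon1,taxon3) = 0.3390, d(taxon2,taxon3) = 0.4141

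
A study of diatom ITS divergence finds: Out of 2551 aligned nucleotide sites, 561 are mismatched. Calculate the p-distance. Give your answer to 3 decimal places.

p = 561/2551 = 0.219913… ≈ 0.220 (to 3 d.p.).

0.220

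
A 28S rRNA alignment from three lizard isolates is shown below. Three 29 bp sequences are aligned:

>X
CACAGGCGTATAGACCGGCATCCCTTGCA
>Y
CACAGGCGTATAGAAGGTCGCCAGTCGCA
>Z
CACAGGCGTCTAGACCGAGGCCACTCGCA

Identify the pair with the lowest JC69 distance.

X–Y: 8/29 differ, p = 0.276, d = 0.344.
X–Z: 7/29 differ, p = 0.241, d = 0.291.
Y–Z: 6/29 differ, p = 0.207, d = 0.242.
The smallest distance is between Y and Z.

Y and Z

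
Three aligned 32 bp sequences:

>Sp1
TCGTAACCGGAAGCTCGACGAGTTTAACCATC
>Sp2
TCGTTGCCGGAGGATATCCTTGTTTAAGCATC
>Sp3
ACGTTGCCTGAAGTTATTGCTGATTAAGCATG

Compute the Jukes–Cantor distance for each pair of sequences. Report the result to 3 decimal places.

Sp1–Sp2: 10/32 sites differ → p = 0.3125, d = −0.75 ln(1 − 0.416667) = 0.404248 ≈ 0.404.
Sp1–Sp3: 14/32 sites differ → p = 0.4375, d = −0.75 ln(1 − 0.583333) = 0.656601 ≈ 0.657.
Sp2–Sp3: 9/32 sites differ → p = 0.28125, d = −0.75 ln(1 − 0.375) = 0.352503 ≈ 0.353.

d(Sp1,Sp2) = 0.404, d(Sp1,Sp3) = 0.657, d(Sp2,Sp3) = 0.353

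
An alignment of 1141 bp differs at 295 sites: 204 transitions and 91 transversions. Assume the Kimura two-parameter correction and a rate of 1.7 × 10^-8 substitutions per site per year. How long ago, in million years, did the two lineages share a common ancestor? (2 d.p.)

P = 204/1141 ≈ 0.178791 and Q = 91/1141 ≈ 0.079755.
Under the Kimura two-parameter model, d = −½ ln(1 − 2P − Q) − ¼ ln(1 − 2Q).
1 − 2P − Q = 0.562663, giving −½ ln(0.562663) = 0.287537.
1 − 2Q = 0.84049, giving −¼ ln(0.84049) = 0.043443.
d = 0.287537 + 0.043443 = 0.330980.
Under a molecular clock d = 2μt, so t = d/(2μ) = 0.330980 / (2 × 1.7 × 10^-8) = 9.73 million years.

9.73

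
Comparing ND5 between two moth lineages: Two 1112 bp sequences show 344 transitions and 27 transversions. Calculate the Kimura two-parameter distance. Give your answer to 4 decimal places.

P = 344/1112 ≈ 0.309353 and Q = 27/1112 ≈ 0.024281.
Under the Kimura two-parameter model, d = −½ ln(1 − 2P − Q) − ¼ ln(1 − 2Q).
1 − 2P − Q = 0.357013, giving −½ ln(0.357013) = 0.514992.
1 − 2Q = 0.951438, giving −¼ ln(0.951438) = 0.012445.
d = 0.514992 + 0.012445 = 0.527437.

0.5274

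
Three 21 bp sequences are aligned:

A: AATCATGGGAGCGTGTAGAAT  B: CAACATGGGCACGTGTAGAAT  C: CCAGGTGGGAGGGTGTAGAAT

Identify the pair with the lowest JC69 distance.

A–B: 4/21 differ, p = 0.190, d = 0.220.
A–C: 6/21 differ, p = 0.286, d = 0.360.
B–C: 6/21 differ, p = 0.286, d = 0.360.
The smallest distance is between A and B.

A and B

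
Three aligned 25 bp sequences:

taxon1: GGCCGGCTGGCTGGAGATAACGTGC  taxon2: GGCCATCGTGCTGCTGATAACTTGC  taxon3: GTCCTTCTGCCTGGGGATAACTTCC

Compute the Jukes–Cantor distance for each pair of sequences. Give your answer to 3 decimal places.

d(taxon1,taxon2) = 0.351, d(taxon1,taxon3) = 0.351, d(taxon2,taxon3) = 0.417

taxon1–taxon2: 7/25 sites differ → p = 0.28, d = −0.75 ln(1 − 0.373333) = 0.350505 ≈ 0.351.
taxon1–taxon3: 7/25 sites differ → p = 0.28, d = −0.75 ln(1 − 0.373333) = 0.350505 ≈ 0.351.
taxon2–taxon3: 8/25 sites differ → p = 0.32, d = −0.75 ln(1 − 0.426667) = 0.417216 ≈ 0.417.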